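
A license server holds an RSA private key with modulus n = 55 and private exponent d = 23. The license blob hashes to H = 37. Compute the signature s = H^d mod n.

H^2 ≡ 37^2 = 1369 ≡ 49
H^4 ≡ 49^2 = 2401 ≡ 36
H^8 ≡ 36^2 = 1296 ≡ 31
H^16 ≡ 31^2 = 961 ≡ 26
23 = 16 + 4 + 2 + 1, so H^23 ≡ 26·36·49·37 ≡ 53 (mod 55)

53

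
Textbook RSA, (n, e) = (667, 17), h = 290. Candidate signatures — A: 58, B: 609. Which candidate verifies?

B

Candidate A: 58^2 = 3364 ≡ 29; 58^4 ≡ 29^2 = 841 ≡ 174; 58^8 ≡ 174^2 = 30276 ≡ 261; 58^16 ≡ 261^2 = 68121 ≡ 87; 17 = 16 + 1, so 58^17 ≡ 87·58 ≡ 377 (mod 667)
Candidate B: 609^2 = 370881 ≡ 29; 609^4 ≡ 29^2 = 841 ≡ 174; 609^8 ≡ 174^2 = 30276 ≡ 261; 609^16 ≡ 261^2 = 68121 ≡ 87; 17 = 16 + 1, so 609^17 ≡ 87·609 ≡ 290 (mod 667)
  → matches h = 290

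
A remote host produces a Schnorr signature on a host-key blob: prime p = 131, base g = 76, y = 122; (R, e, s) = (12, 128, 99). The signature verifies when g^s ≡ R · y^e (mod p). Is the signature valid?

invalid

g^s mod p:
Squares mod 131: 76^1≡76, 76^2≡12, 76^4≡13, 76^8≡38, 76^16≡3, 76^32≡9, 76^64≡81
99 = 64 + 32 + 2 + 1, so 76^99 ≡ 81·9·12·76 ≡ 23 (mod 131)
R · y^e mod p:
Squares mod 131: 122^1≡122, 122^2≡81, 122^4≡11, 122^8≡121, 122^16≡100, 122^32≡44, 122^64≡102, 122^128≡55
122^128 ≡ 55 (mod 131)
12·55 = 660 ≡ 5 (mod 131)
23 ≠ 5; the check fails.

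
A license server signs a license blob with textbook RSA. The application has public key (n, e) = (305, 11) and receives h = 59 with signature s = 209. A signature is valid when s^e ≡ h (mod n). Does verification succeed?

s^11 mod 305 = 59
59 = h, so the signature checks out.

passes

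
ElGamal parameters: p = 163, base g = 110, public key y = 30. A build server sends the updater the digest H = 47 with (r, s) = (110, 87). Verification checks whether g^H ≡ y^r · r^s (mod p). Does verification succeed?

Left side g^H mod p:
110^2 = 12100 ≡ 38
110^4 ≡ 38^2 = 1444 ≡ 140
110^8 ≡ 140^2 = 19600 ≡ 40
110^16 ≡ 40^2 = 1600 ≡ 133
110^32 ≡ 133^2 = 17689 ≡ 85
47 = 32 + 8 + 4 + 2 + 1, so 110^47 ≡ 85·40·140·38·110 ≡ 125 (mod 163)
Right side y^r · r^s mod p:
30^2 = 900 ≡ 85
30^4 ≡ 85^2 = 7225 ≡ 53
30^8 ≡ 53^2 = 2809 ≡ 38
30^16 ≡ 38^2 = 1444 ≡ 140
30^32 ≡ 140^2 = 19600 ≡ 40
30^64 ≡ 40^2 = 1600 ≡ 133
110 = 64 + 32 + 8 + 4 + 2, so 30^110 ≡ 133·40·38·53·85 ≡ 85 (mod 163)
110^2 = 12100 ≡ 38
110^4 ≡ 38^2 = 1444 ≡ 140
110^8 ≡ 140^2 = 19600 ≡ 40
110^16 ≡ 40^2 = 1600 ≡ 133
110^32 ≡ 133^2 = 17689 ≡ 85
110^64 ≡ 85^2 = 7225 ≡ 53
87 = 64 + 16 + 4 + 2 + 1, so 110^87 ≡ 53·133·140·38·110 ≡ 59 (mod 163)
85·59 = 5015 ≡ 125 (mod 163)
125 ≡ 125 (mod 163), so the signature is genuine.

passes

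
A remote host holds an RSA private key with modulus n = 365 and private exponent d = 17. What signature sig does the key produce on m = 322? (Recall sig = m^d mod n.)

m^2 ≡ 322^2 = 103684 ≡ 24
m^4 ≡ 24^2 = 576 ≡ 211
m^8 ≡ 211^2 = 44521 ≡ 356
m^16 ≡ 356^2 = 126736 ≡ 81
17 = 16 + 1, so m^17 ≡ 81·322 ≡ 167 (mod 365)

167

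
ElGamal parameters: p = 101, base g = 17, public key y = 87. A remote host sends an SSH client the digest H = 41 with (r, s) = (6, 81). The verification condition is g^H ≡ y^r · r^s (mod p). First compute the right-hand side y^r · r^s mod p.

17

Squares mod 101: 87^1≡87, 87^2≡95, 87^4≡36
6 = 4 + 2, so 87^6 ≡ 36·95 ≡ 87 (mod 101)
Squares mod 101: 6^1≡6, 6^2≡36, 6^4≡84, 6^8≡87, 6^16≡95, 6^32≡36, 6^64≡84
81 = 64 + 16 + 1, so 6^81 ≡ 84·95·6 ≡ 6 (mod 101)
y^r · r^s ≡ 87·6 = 522 ≡ 17 (mod 101)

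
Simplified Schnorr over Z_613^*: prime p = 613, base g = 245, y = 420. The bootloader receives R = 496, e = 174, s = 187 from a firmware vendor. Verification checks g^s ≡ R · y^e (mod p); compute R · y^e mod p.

122

420^2 = 176400 ≡ 469
420^4 ≡ 469^2 = 219961 ≡ 507
420^8 ≡ 507^2 = 257049 ≡ 202
420^16 ≡ 202^2 = 40804 ≡ 346
420^32 ≡ 346^2 = 119716 ≡ 181
420^64 ≡ 181^2 = 32761 ≡ 272
420^128 ≡ 272^2 = 73984 ≡ 424
174 = 128 + 32 + 8 + 4 + 2, so 420^174 ≡ 424·181·202·507·469 ≡ 591 (mod 613)
R · y^e ≡ 496·591 = 293136 ≡ 122 (mod 613)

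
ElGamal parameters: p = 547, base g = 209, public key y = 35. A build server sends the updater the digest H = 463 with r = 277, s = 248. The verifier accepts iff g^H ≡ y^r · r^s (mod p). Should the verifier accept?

accept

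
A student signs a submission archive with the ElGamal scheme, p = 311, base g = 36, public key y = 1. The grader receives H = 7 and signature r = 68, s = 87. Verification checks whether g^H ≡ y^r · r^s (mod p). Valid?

Left side g^H mod p:
36^2 = 1296 ≡ 52
36^4 ≡ 52^2 = 2704 ≡ 216
7 = 4 + 2 + 1, so 36^7 ≡ 216·52·36 ≡ 52 (mod 311)
Right side y^r · r^s mod p:
1^2 = 1
1^4 ≡ 1^2 = 1
1^8 ≡ 1^2 = 1
1^16 ≡ 1^2 = 1
1^32 ≡ 1^2 = 1
1^64 ≡ 1^2 = 1
68 = 64 + 4, so 1^68 ≡ 1·1 ≡ 1 (mod 311)
68^2 = 4624 ≡ 270
68^4 ≡ 270^2 = 72900 ≡ 126
68^8 ≡ 126^2 = 15876 ≡ 15
68^16 ≡ 15^2 = 225
68^32 ≡ 225^2 = 50625 ≡ 243
68^64 ≡ 243^2 = 59049 ≡ 270
87 = 64 + 16 + 4 + 2 + 1, so 68^87 ≡ 270·225·126·270·68 ≡ 293 (mod 311)
1·293 = 293 ≡ 293 (mod 311)
52 ≠ 293, so verification fails.

no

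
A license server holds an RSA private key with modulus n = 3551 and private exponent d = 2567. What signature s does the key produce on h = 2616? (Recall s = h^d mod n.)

1058

h^2 ≡ 2616^2 = 6843456 ≡ 679
h^4 ≡ 679^2 = 461041 ≡ 2962
h^8 ≡ 2962^2 = 8773444 ≡ 2474
h^16 ≡ 2474^2 = 6120676 ≡ 2303
h^32 ≡ 2303^2 = 5303809 ≡ 2166
h^64 ≡ 2166^2 = 4691556 ≡ 685
h^128 ≡ 685^2 = 469225 ≡ 493
h^256 ≡ 493^2 = 243049 ≡ 1581
h^512 ≡ 1581^2 = 2499561 ≡ 3208
h^1024 ≡ 3208^2 = 10291264 ≡ 466
h^2048 ≡ 466^2 = 217156 ≡ 545
2567 = 2048 + 512 + 4 + 2 + 1, so h^2567 ≡ 545·3208·2962·679·2616 ≡ 1058 (mod 3551)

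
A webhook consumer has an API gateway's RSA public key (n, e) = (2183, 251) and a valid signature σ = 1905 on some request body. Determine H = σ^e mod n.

2070

σ^2 ≡ 1905^2 = 3629025 ≡ 879
σ^4 ≡ 879^2 = 772641 ≡ 2042
σ^8 ≡ 2042^2 = 4169764 ≡ 234
σ^16 ≡ 234^2 = 54756 ≡ 181
σ^32 ≡ 181^2 = 32761 ≡ 16
σ^64 ≡ 16^2 = 256
σ^128 ≡ 256^2 = 65536 ≡ 46
251 = 128 + 64 + 32 + 16 + 8 + 2 + 1, so σ^251 ≡ 46·256·16·181·234·879·1905 ≡ 2070 (mod 2183)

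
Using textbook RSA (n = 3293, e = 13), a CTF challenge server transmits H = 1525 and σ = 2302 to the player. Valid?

yes

σ^2 ≡ 2302^2 = 5299204 ≡ 767
σ^4 ≡ 767^2 = 588289 ≡ 2135
σ^8 ≡ 2135^2 = 4558225 ≡ 713
13 = 8 + 4 + 1, so σ^13 ≡ 713·2135·2302 ≡ 1525 (mod 3293)
1525 = H, so the signature checks out.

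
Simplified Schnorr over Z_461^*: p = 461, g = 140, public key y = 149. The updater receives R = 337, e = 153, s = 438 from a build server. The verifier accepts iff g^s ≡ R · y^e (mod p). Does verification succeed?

passes

g^s mod p:
140^2 = 19600 ≡ 238
140^4 ≡ 238^2 = 56644 ≡ 402
140^8 ≡ 402^2 = 161604 ≡ 254
140^16 ≡ 254^2 = 64516 ≡ 437
140^32 ≡ 437^2 = 190969 ≡ 115
140^64 ≡ 115^2 = 13225 ≡ 317
140^128 ≡ 317^2 = 100489 ≡ 452
140^256 ≡ 452^2 = 204304 ≡ 81
438 = 256 + 128 + 32 + 16 + 4 + 2, so 140^438 ≡ 81·452·115·437·402·238 ≡ 217 (mod 461)
R · y^e mod p:
149^2 = 22201 ≡ 73
149^4 ≡ 73^2 = 5329 ≡ 258
149^8 ≡ 258^2 = 66564 ≡ 180
149^16 ≡ 180^2 = 32400 ≡ 130
149^32 ≡ 130^2 = 16900 ≡ 304
149^64 ≡ 304^2 = 92416 ≡ 216
149^128 ≡ 216^2 = 46656 ≡ 95
153 = 128 + 16 + 8 + 1, so 149^153 ≡ 95·130·180·149 ≡ 344 (mod 461)
337·344 = 115928 ≡ 217 (mod 461)
217 ≡ 217 (mod 461); signature holds.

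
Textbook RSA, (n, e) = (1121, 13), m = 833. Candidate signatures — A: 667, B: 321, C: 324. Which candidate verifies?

Candidate A: Squares mod 1121: 667^1≡667, 667^2≡973, 667^4≡605, 667^8≡579; 13 = 8 + 4 + 1, so 667^13 ≡ 579·605·667 ≡ 98 (mod 1121)
Candidate B: Squares mod 1121: 321^1≡321, 321^2≡1030, 321^4≡434, 321^8≡28; 13 = 8 + 4 + 1, so 321^13 ≡ 28·434·321 ≡ 833 (mod 1121)
  → matches m = 833
Candidate C: Squares mod 1121: 324^1≡324, 324^2≡723, 324^4≡343, 324^8≡1065; 13 = 8 + 4 + 1, so 324^13 ≡ 1065·343·324 ≡ 400 (mod 1121)

B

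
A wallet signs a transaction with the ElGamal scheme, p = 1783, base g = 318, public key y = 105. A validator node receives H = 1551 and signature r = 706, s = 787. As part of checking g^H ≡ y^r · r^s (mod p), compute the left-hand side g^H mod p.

318^2 = 101124 ≡ 1276
318^4 ≡ 1276^2 = 1628176 ≡ 297
318^8 ≡ 297^2 = 88209 ≡ 842
318^16 ≡ 842^2 = 708964 ≡ 1113
318^32 ≡ 1113^2 = 1238769 ≡ 1367
318^64 ≡ 1367^2 = 1868689 ≡ 105
318^128 ≡ 105^2 = 11025 ≡ 327
318^256 ≡ 327^2 = 106929 ≡ 1732
318^512 ≡ 1732^2 = 2999824 ≡ 818
318^1024 ≡ 818^2 = 669124 ≡ 499
1551 = 1024 + 512 + 8 + 4 + 2 + 1, so 318^1551 ≡ 499·818·842·297·1276·318 ≡ 454 (mod 1783)

454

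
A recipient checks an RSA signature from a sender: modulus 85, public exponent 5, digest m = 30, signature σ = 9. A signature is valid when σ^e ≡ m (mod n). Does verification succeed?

Squares mod 85: σ^1≡9, σ^2≡81, σ^4≡16
5 = 4 + 1, so σ^5 ≡ 16·9 ≡ 59 (mod 85)
59 ≠ 30, so verification fails.

fails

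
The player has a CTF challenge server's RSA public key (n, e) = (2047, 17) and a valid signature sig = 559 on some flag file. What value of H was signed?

Squares mod 2047: sig^1≡559, sig^2≡1337, sig^4≡538, sig^8≡817, sig^16≡167
17 = 16 + 1, so sig^17 ≡ 167·559 ≡ 1238 (mod 2047)

1238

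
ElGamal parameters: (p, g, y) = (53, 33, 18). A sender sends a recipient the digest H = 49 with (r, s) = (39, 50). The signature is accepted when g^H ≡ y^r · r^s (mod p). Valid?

yes

Left side g^H mod p:
Squares mod 53: 33^1≡33, 33^2≡29, 33^4≡46, 33^8≡49, 33^16≡16, 33^32≡44
49 = 32 + 16 + 1, so 33^49 ≡ 44·16·33 ≡ 18 (mod 53)
Right side y^r · r^s mod p:
Squares mod 53: 18^1≡18, 18^2≡6, 18^4≡36, 18^8≡24, 18^16≡46, 18^32≡49
39 = 32 + 4 + 2 + 1, so 18^39 ≡ 49·36·6·18 ≡ 30 (mod 53)
Squares mod 53: 39^1≡39, 39^2≡37, 39^4≡44, 39^8≡28, 39^16≡42, 39^32≡15
50 = 32 + 16 + 2, so 39^50 ≡ 15·42·37 ≡ 43 (mod 53)
30·43 = 1290 ≡ 18 (mod 53)
18 ≡ 18 (mod 53), so the signature is genuine.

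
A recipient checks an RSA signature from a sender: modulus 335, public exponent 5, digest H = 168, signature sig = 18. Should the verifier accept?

accept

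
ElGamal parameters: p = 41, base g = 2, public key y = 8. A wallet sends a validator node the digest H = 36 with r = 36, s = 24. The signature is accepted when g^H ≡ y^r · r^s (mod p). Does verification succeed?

Left side g^H mod p:
2^2 = 4
2^4 ≡ 4^2 = 16
2^8 ≡ 16^2 = 256 ≡ 10
2^16 ≡ 10^2 = 100 ≡ 18
2^32 ≡ 18^2 = 324 ≡ 37
36 = 32 + 4, so 2^36 ≡ 37·16 ≡ 18 (mod 41)
Right side y^r · r^s mod p:
8^2 = 64 ≡ 23
8^4 ≡ 23^2 = 529 ≡ 37
8^8 ≡ 37^2 = 1369 ≡ 16
8^16 ≡ 16^2 = 256 ≡ 10
8^32 ≡ 10^2 = 100 ≡ 18
36 = 32 + 4, so 8^36 ≡ 18·37 ≡ 10 (mod 41)
36^2 = 1296 ≡ 25
36^4 ≡ 25^2 = 625 ≡ 10
36^8 ≡ 10^2 = 100 ≡ 18
36^16 ≡ 18^2 = 324 ≡ 37
24 = 16 + 8, so 36^24 ≡ 37·18 ≡ 10 (mod 41)
10·10 = 100 ≡ 18 (mod 41)
18 ≡ 18 (mod 41), so the signature is genuine.

passes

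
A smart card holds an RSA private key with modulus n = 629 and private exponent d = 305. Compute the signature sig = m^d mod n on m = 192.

m^2 ≡ 192^2 = 36864 ≡ 382
m^4 ≡ 382^2 = 145924 ≡ 625
m^8 ≡ 625^2 = 390625 ≡ 16
m^16 ≡ 16^2 = 256
m^32 ≡ 256^2 = 65536 ≡ 120
m^64 ≡ 120^2 = 14400 ≡ 562
m^128 ≡ 562^2 = 315844 ≡ 86
m^256 ≡ 86^2 = 7396 ≡ 477
305 = 256 + 32 + 16 + 1, so m^305 ≡ 477·120·256·192 ≡ 90 (mod 629)

90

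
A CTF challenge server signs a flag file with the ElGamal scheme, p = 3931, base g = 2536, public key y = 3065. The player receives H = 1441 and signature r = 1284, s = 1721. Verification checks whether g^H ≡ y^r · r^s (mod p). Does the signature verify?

Left side g^H mod p:
2536^1441 mod 3931 = 3197
Right side y^r · r^s mod p:
3065^1284 mod 3931 = 3344
1284^1721 mod 3931 = 3209
3344·3209 = 10730896 ≡ 3197 (mod 3931)
3197 ≡ 3197 (mod 3931), so the signature is genuine.

verifies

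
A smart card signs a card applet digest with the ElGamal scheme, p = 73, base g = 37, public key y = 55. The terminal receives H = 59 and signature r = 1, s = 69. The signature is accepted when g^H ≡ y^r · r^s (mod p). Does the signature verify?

does not verify

Left side g^H mod p:
37^2 = 1369 ≡ 55
37^4 ≡ 55^2 = 3025 ≡ 32
37^8 ≡ 32^2 = 1024 ≡ 2
37^16 ≡ 2^2 = 4
37^32 ≡ 4^2 = 16
59 = 32 + 16 + 8 + 2 + 1, so 37^59 ≡ 16·4·2·55·37 ≡ 16 (mod 73)
Right side y^r · r^s mod p:
55^1 mod 73 = 55
1^2 = 1
1^4 ≡ 1^2 = 1
1^8 ≡ 1^2 = 1
1^16 ≡ 1^2 = 1
1^32 ≡ 1^2 = 1
1^64 ≡ 1^2 = 1
69 = 64 + 4 + 1, so 1^69 ≡ 1·1·1 ≡ 1 (mod 73)
55·1 = 55 ≡ 55 (mod 73)
16 ≠ 55, so verification fails.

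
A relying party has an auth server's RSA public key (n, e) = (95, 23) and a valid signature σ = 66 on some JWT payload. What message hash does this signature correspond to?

16

Squares mod 95: σ^1≡66, σ^2≡81, σ^4≡6, σ^8≡36, σ^16≡61
23 = 16 + 4 + 2 + 1, so σ^23 ≡ 61·6·81·66 ≡ 16 (mod 95)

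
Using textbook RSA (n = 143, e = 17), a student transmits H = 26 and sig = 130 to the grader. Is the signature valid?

valid

sig^2 ≡ 130^2 = 16900 ≡ 26
sig^4 ≡ 26^2 = 676 ≡ 104
sig^8 ≡ 104^2 = 10816 ≡ 91
sig^16 ≡ 91^2 = 8281 ≡ 130
17 = 16 + 1, so sig^17 ≡ 130·130 ≡ 26 (mod 143)
Since 26 equals the digest 26, verification succeeds.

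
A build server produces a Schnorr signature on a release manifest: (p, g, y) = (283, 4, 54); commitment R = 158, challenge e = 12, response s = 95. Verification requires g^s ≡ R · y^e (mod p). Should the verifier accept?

g^s mod p:
4^2 = 16
4^4 ≡ 16^2 = 256
4^8 ≡ 256^2 = 65536 ≡ 163
4^16 ≡ 163^2 = 26569 ≡ 250
4^32 ≡ 250^2 = 62500 ≡ 240
4^64 ≡ 240^2 = 57600 ≡ 151
95 = 64 + 16 + 8 + 4 + 2 + 1, so 4^95 ≡ 151·250·163·256·16·4 ≡ 4 (mod 283)
R · y^e mod p:
54^2 = 2916 ≡ 86
54^4 ≡ 86^2 = 7396 ≡ 38
54^8 ≡ 38^2 = 1444 ≡ 29
12 = 8 + 4, so 54^12 ≡ 29·38 ≡ 253 (mod 283)
158·253 = 39974 ≡ 71 (mod 283)
4 ≠ 71; the check fails.

reject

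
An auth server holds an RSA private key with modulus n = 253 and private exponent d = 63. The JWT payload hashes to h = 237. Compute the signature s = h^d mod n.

172

Squares mod 253: h^1≡237, h^2≡3, h^4≡9, h^8≡81, h^16≡236, h^32≡36
63 = 32 + 16 + 8 + 4 + 2 + 1, so h^63 ≡ 36·236·81·9·3·237 ≡ 172 (mod 253)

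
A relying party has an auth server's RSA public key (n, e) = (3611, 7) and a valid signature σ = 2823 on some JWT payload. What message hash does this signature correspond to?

2366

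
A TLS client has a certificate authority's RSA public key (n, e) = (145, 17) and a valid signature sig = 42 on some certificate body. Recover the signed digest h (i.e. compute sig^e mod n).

22

Squares mod 145: sig^1≡42, sig^2≡24, sig^4≡141, sig^8≡16, sig^16≡111
17 = 16 + 1, so sig^17 ≡ 111·42 ≡ 22 (mod 145)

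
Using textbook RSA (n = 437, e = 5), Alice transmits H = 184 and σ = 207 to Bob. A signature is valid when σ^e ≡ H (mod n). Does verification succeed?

Squares mod 437: σ^1≡207, σ^2≡23, σ^4≡92
5 = 4 + 1, so σ^5 ≡ 92·207 ≡ 253 (mod 437)
σ^5 mod 437 = 253, but H = 184.

fails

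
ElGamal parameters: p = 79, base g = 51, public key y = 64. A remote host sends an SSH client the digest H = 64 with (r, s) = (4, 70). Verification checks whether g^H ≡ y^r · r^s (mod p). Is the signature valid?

invalid

Left side g^H mod p:
51^2 = 2601 ≡ 73
51^4 ≡ 73^2 = 5329 ≡ 36
51^8 ≡ 36^2 = 1296 ≡ 32
51^16 ≡ 32^2 = 1024 ≡ 76
51^32 ≡ 76^2 = 5776 ≡ 9
51^64 ≡ 9^2 = 81 ≡ 2
Right side y^r · r^s mod p:
64^2 = 4096 ≡ 67
64^4 ≡ 67^2 = 4489 ≡ 65
4^2 = 16
4^4 ≡ 16^2 = 256 ≡ 19
4^8 ≡ 19^2 = 361 ≡ 45
4^16 ≡ 45^2 = 2025 ≡ 50
4^32 ≡ 50^2 = 2500 ≡ 51
4^64 ≡ 51^2 = 2601 ≡ 73
70 = 64 + 4 + 2, so 4^70 ≡ 73·19·16 ≡ 72 (mod 79)
65·72 = 4680 ≡ 19 (mod 79)
2 ≠ 19, so verification fails.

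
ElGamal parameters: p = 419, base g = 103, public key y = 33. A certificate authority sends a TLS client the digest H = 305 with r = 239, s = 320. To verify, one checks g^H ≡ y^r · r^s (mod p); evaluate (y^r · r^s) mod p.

33^2 = 1089 ≡ 251
33^4 ≡ 251^2 = 63001 ≡ 151
33^8 ≡ 151^2 = 22801 ≡ 175
33^16 ≡ 175^2 = 30625 ≡ 38
33^32 ≡ 38^2 = 1444 ≡ 187
33^64 ≡ 187^2 = 34969 ≡ 192
33^128 ≡ 192^2 = 36864 ≡ 411
239 = 128 + 64 + 32 + 8 + 4 + 2 + 1, so 33^239 ≡ 411·192·187·175·151·251·33 ≡ 258 (mod 419)
239^2 = 57121 ≡ 137
239^4 ≡ 137^2 = 18769 ≡ 333
239^8 ≡ 333^2 = 110889 ≡ 273
239^16 ≡ 273^2 = 74529 ≡ 366
239^32 ≡ 366^2 = 133956 ≡ 295
239^64 ≡ 295^2 = 87025 ≡ 292
239^128 ≡ 292^2 = 85264 ≡ 207
239^256 ≡ 207^2 = 42849 ≡ 111
320 = 256 + 64, so 239^320 ≡ 111·292 ≡ 149 (mod 419)
y^r · r^s ≡ 258·149 = 38442 ≡ 313 (mod 419)

313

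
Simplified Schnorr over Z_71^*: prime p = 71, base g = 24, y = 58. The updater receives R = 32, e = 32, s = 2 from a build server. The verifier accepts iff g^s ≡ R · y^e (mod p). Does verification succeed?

g^s mod p:
24^2 = 576 ≡ 8
R · y^e mod p:
58^2 = 3364 ≡ 27
58^4 ≡ 27^2 = 729 ≡ 19
58^8 ≡ 19^2 = 361 ≡ 6
58^16 ≡ 6^2 = 36
58^32 ≡ 36^2 = 1296 ≡ 18
32·18 = 576 ≡ 8 (mod 71)
8 ≡ 8 (mod 71); signature holds.

passes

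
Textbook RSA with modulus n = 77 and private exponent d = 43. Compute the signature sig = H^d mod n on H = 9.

58

Squares mod 77: H^1≡9, H^2≡4, H^4≡16, H^8≡25, H^16≡9, H^32≡4
43 = 32 + 8 + 2 + 1, so H^43 ≡ 4·25·4·9 ≡ 58 (mod 77)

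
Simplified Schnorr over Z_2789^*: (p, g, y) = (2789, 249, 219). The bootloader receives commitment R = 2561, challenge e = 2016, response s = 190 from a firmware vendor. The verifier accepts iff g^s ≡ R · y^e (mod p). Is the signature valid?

valid

g^s mod p:
Squares mod 2789: 249^1≡249, 249^2≡643, 249^4≡677, 249^8≡933, 249^16≡321, 249^32≡2637, 249^64≡792, 249^128≡2528
190 = 128 + 32 + 16 + 8 + 4 + 2, so 249^190 ≡ 2528·2637·321·933·677·643 ≡ 1227 (mod 2789)
R · y^e mod p:
Squares mod 2789: 219^1≡219, 219^2≡548, 219^4≡1881, 219^8≡1709, 219^16≡598, 219^32≡612, 219^64≡818, 219^128≡2553, 219^256≡2705, 219^512≡1478, 219^1024≡697
2016 = 1024 + 512 + 256 + 128 + 64 + 32, so 219^2016 ≡ 697·1478·2705·2553·818·612 ≡ 1646 (mod 2789)
2561·1646 = 4215406 ≡ 1227 (mod 2789)
1227 ≡ 1227 (mod 2789); signature holds.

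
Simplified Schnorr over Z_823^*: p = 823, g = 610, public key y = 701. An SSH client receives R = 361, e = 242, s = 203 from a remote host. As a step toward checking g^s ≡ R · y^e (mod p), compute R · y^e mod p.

701^2 = 491401 ≡ 70
701^4 ≡ 70^2 = 4900 ≡ 785
701^8 ≡ 785^2 = 616225 ≡ 621
701^16 ≡ 621^2 = 385641 ≡ 477
701^32 ≡ 477^2 = 227529 ≡ 381
701^64 ≡ 381^2 = 145161 ≡ 313
701^128 ≡ 313^2 = 97969 ≡ 32
242 = 128 + 64 + 32 + 16 + 2, so 701^242 ≡ 32·313·381·477·70 ≡ 397 (mod 823)
R · y^e ≡ 361·397 = 143317 ≡ 115 (mod 823)

115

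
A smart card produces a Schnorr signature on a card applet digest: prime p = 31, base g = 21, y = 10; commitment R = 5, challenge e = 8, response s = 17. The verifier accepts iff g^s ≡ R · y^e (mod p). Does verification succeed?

fails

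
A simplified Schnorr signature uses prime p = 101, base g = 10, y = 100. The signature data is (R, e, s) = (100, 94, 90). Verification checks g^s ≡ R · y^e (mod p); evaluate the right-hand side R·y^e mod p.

Squares mod 101: 100^1≡100, 100^2≡1, 100^4≡1, 100^8≡1, 100^16≡1, 100^32≡1, 100^64≡1
94 = 64 + 16 + 8 + 4 + 2, so 100^94 ≡ 1·1·1·1·1 ≡ 1 (mod 101)
R · y^e ≡ 100·1 = 100 ≡ 100 (mod 101)

100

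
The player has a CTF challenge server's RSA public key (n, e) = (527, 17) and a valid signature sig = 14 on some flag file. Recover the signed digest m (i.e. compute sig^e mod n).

320

sig^2 ≡ 14^2 = 196
sig^4 ≡ 196^2 = 38416 ≡ 472
sig^8 ≡ 472^2 = 222784 ≡ 390
sig^16 ≡ 390^2 = 152100 ≡ 324
17 = 16 + 1, so sig^17 ≡ 324·14 ≡ 320 (mod 527)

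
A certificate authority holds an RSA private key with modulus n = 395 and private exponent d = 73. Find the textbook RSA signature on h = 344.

h^2 ≡ 344^2 = 118336 ≡ 231
h^4 ≡ 231^2 = 53361 ≡ 36
h^8 ≡ 36^2 = 1296 ≡ 111
h^16 ≡ 111^2 = 12321 ≡ 76
h^32 ≡ 76^2 = 5776 ≡ 246
h^64 ≡ 246^2 = 60516 ≡ 81
73 = 64 + 8 + 1, so h^73 ≡ 81·111·344 ≡ 54 (mod 395)

54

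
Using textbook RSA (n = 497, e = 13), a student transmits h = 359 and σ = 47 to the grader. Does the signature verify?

σ^2 ≡ 47^2 = 2209 ≡ 221
σ^4 ≡ 221^2 = 48841 ≡ 135
σ^8 ≡ 135^2 = 18225 ≡ 333
13 = 8 + 4 + 1, so σ^13 ≡ 333·135·47 ≡ 138 (mod 497)
σ^13 mod 497 = 138, but h = 359.

does not verify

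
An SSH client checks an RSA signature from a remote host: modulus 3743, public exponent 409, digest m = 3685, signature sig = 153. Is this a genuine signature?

forged

sig^2 ≡ 153^2 = 23409 ≡ 951
sig^4 ≡ 951^2 = 904401 ≡ 2338
sig^8 ≡ 2338^2 = 5466244 ≡ 1464
sig^16 ≡ 1464^2 = 2143296 ≡ 2300
sig^32 ≡ 2300^2 = 5290000 ≡ 1141
sig^64 ≡ 1141^2 = 1301881 ≡ 3060
sig^128 ≡ 3060^2 = 9363600 ≡ 2357
sig^256 ≡ 2357^2 = 5555449 ≡ 837
409 = 256 + 128 + 16 + 8 + 1, so sig^409 ≡ 837·2357·2300·1464·153 ≡ 58 (mod 3743)
sig^409 mod 3743 = 58, but m = 3685.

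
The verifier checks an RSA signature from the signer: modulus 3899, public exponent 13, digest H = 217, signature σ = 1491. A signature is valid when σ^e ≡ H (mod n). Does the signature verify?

Squares mod 3899: σ^1≡1491, σ^2≡651, σ^4≡2709, σ^8≡763
13 = 8 + 4 + 1, so σ^13 ≡ 763·2709·1491 ≡ 217 (mod 3899)
σ^13 mod 3899 = 217 matches H.

verifies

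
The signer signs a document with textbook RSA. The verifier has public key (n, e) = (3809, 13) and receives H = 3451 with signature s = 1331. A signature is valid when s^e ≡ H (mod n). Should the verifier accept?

s^2 ≡ 1331^2 = 1771561 ≡ 376
s^4 ≡ 376^2 = 141376 ≡ 443
s^8 ≡ 443^2 = 196249 ≡ 1990
13 = 8 + 4 + 1, so s^13 ≡ 1990·443·1331 ≡ 3411 (mod 3809)
3411 ≠ 3451, so verification fails.

reject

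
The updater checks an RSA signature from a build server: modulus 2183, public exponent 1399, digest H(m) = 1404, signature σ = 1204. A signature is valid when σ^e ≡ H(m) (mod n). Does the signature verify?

σ^2 ≡ 1204^2 = 1449616 ≡ 104
σ^4 ≡ 104^2 = 10816 ≡ 2084
σ^8 ≡ 2084^2 = 4343056 ≡ 1069
σ^16 ≡ 1069^2 = 1142761 ≡ 1052
σ^32 ≡ 1052^2 = 1106704 ≡ 2106
σ^64 ≡ 2106^2 = 4435236 ≡ 1563
σ^128 ≡ 1563^2 = 2442969 ≡ 192
σ^256 ≡ 192^2 = 36864 ≡ 1936
σ^512 ≡ 1936^2 = 3748096 ≡ 2068
σ^1024 ≡ 2068^2 = 4276624 ≡ 127
1399 = 1024 + 256 + 64 + 32 + 16 + 4 + 2 + 1, so σ^1399 ≡ 127·1936·1563·2106·1052·2084·104·1204 ≡ 1404 (mod 2183)
Since 1404 equals the digest 1404, verification succeeds.

verifies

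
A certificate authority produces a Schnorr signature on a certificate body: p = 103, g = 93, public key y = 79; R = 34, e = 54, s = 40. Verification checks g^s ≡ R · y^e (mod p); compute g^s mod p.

76

93^2 = 8649 ≡ 100
93^4 ≡ 100^2 = 10000 ≡ 9
93^8 ≡ 9^2 = 81
93^16 ≡ 81^2 = 6561 ≡ 72
93^32 ≡ 72^2 = 5184 ≡ 34
40 = 32 + 8, so 93^40 ≡ 34·81 ≡ 76 (mod 103)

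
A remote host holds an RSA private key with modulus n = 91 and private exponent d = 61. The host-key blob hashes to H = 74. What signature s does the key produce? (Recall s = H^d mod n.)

H^2 ≡ 74^2 = 5476 ≡ 16
H^4 ≡ 16^2 = 256 ≡ 74
H^8 ≡ 74^2 = 5476 ≡ 16
H^16 ≡ 16^2 = 256 ≡ 74
H^32 ≡ 74^2 = 5476 ≡ 16
61 = 32 + 16 + 8 + 4 + 1, so H^61 ≡ 16·74·16·74·74 ≡ 74 (mod 91)

74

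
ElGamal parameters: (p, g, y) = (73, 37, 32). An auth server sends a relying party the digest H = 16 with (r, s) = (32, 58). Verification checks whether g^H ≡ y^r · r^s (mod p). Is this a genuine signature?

Left side g^H mod p:
Squares mod 73: 37^1≡37, 37^2≡55, 37^4≡32, 37^8≡2, 37^16≡4
37^16 ≡ 4 (mod 73)
Right side y^r · r^s mod p:
Squares mod 73: 32^1≡32, 32^2≡2, 32^4≡4, 32^8≡16, 32^16≡37, 32^32≡55
32^32 ≡ 55 (mod 73)
Squares mod 73: 32^1≡32, 32^2≡2, 32^4≡4, 32^8≡16, 32^16≡37, 32^32≡55
58 = 32 + 16 + 8 + 2, so 32^58 ≡ 55·37·16·2 ≡ 4 (mod 73)
55·4 = 220 ≡ 1 (mod 73)
4 ≠ 1, so verification fails.

forged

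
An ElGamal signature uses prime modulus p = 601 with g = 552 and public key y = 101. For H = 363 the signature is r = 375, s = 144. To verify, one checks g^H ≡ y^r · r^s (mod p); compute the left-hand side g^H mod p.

278

552^363 mod 601 = 278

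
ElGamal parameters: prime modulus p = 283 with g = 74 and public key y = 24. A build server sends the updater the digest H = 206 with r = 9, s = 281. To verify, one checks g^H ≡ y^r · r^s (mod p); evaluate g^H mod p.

159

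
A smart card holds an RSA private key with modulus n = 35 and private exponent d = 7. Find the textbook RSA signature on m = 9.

9

m^2 ≡ 9^2 = 81 ≡ 11
m^4 ≡ 11^2 = 121 ≡ 16
7 = 4 + 2 + 1, so m^7 ≡ 16·11·9 ≡ 9 (mod 35)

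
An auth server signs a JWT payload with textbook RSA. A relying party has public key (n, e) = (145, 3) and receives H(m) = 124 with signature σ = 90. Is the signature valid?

invalid

Squares mod 145: σ^1≡90, σ^2≡125
3 = 2 + 1, so σ^3 ≡ 125·90 ≡ 85 (mod 145)
85 ≠ 124, so verification fails.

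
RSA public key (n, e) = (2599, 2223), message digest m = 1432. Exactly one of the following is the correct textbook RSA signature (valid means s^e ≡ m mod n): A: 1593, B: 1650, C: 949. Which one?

C

Candidate A: Squares mod 2599: 1593^1≡1593, 1593^2≡1025, 1593^4≡629, 1593^8≡593, 1593^16≡784, 1593^32≡1292, 1593^64≡706, 1593^128≡2027, 1593^256≡2309, 1593^512≡932, 1593^1024≡558, 1593^2048≡2083; 2223 = 2048 + 128 + 32 + 8 + 4 + 2 + 1, so 1593^2223 ≡ 2083·2027·1292·593·629·1025·1593 ≡ 926 (mod 2599)
Candidate B: Squares mod 2599: 1650^1≡1650, 1650^2≡1347, 1650^4≡307, 1650^8≡685, 1650^16≡1405, 1650^32≡1384, 1650^64≡2592, 1650^128≡49, 1650^256≡2401, 1650^512≡219, 1650^1024≡1179, 1650^2048≡2175; 2223 = 2048 + 128 + 32 + 8 + 4 + 2 + 1, so 1650^2223 ≡ 2175·49·1384·685·307·1347·1650 ≡ 1167 (mod 2599)
Candidate C: Squares mod 2599: 949^1≡949, 949^2≡1347, 949^4≡307, 949^8≡685, 949^16≡1405, 949^32≡1384, 949^64≡2592, 949^128≡49, 949^256≡2401, 949^512≡219, 949^1024≡1179, 949^2048≡2175; 2223 = 2048 + 128 + 32 + 8 + 4 + 2 + 1, so 949^2223 ≡ 2175·49·1384·685·307·1347·949 ≡ 1432 (mod 2599)
  → matches m = 1432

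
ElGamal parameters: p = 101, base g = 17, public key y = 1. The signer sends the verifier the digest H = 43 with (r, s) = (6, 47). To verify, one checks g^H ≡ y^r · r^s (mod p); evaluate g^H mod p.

17^2 = 289 ≡ 87
17^4 ≡ 87^2 = 7569 ≡ 95
17^8 ≡ 95^2 = 9025 ≡ 36
17^16 ≡ 36^2 = 1296 ≡ 84
17^32 ≡ 84^2 = 7056 ≡ 87
43 = 32 + 8 + 2 + 1, so 17^43 ≡ 87·36·87·17 ≡ 65 (mod 101)

65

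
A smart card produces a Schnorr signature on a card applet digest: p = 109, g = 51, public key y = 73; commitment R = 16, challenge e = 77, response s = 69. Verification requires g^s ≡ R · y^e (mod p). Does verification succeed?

fails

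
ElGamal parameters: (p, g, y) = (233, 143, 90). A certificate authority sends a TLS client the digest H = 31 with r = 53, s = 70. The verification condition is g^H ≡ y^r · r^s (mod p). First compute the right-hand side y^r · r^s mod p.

Squares mod 233: 90^1≡90, 90^2≡178, 90^4≡229, 90^8≡16, 90^16≡23, 90^32≡63
53 = 32 + 16 + 4 + 1, so 90^53 ≡ 63·23·229·90 ≡ 47 (mod 233)
Squares mod 233: 53^1≡53, 53^2≡13, 53^4≡169, 53^8≡135, 53^16≡51, 53^32≡38, 53^64≡46
70 = 64 + 4 + 2, so 53^70 ≡ 46·169·13 ≡ 173 (mod 233)
y^r · r^s ≡ 47·173 = 8131 ≡ 209 (mod 233)

209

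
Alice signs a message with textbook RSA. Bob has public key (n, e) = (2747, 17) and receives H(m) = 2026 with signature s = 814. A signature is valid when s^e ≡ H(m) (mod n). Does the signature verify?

Squares mod 2747: s^1≡814, s^2≡569, s^4≡2362, s^8≡2634, s^16≡1781
17 = 16 + 1, so s^17 ≡ 1781·814 ≡ 2065 (mod 2747)
The recovered value 2065 does not match the digest 2026.

does not verify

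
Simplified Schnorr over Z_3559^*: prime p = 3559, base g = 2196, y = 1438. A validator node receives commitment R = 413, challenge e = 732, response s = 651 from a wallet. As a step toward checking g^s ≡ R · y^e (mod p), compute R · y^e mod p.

2216

Squares mod 3559: 1438^1≡1438, 1438^2≡65, 1438^4≡666, 1438^8≡2240, 1438^16≡2969, 1438^32≡2877, 1438^64≡2454, 1438^128≡288, 1438^256≡1087, 1438^512≡3540
732 = 512 + 128 + 64 + 16 + 8 + 4, so 1438^732 ≡ 3540·288·2454·2969·2240·666 ≡ 1703 (mod 3559)
R · y^e ≡ 413·1703 = 703339 ≡ 2216 (mod 3559)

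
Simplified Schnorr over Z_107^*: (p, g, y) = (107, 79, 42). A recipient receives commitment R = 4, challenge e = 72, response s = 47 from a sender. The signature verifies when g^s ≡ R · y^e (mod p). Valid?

g^s mod p:
Squares mod 107: 79^1≡79, 79^2≡35, 79^4≡48, 79^8≡57, 79^16≡39, 79^32≡23
47 = 32 + 8 + 4 + 2 + 1, so 79^47 ≡ 23·57·48·35·79 ≡ 10 (mod 107)
R · y^e mod p:
Squares mod 107: 42^1≡42, 42^2≡52, 42^4≡29, 42^8≡92, 42^16≡11, 42^32≡14, 42^64≡89
72 = 64 + 8, so 42^72 ≡ 89·92 ≡ 56 (mod 107)
4·56 = 224 ≡ 10 (mod 107)
10 ≡ 10 (mod 107); signature holds.

yes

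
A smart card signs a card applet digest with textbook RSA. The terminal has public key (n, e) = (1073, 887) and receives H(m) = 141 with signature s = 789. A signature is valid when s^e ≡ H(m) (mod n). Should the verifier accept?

reject

s^2 ≡ 789^2 = 622521 ≡ 181
s^4 ≡ 181^2 = 32761 ≡ 571
s^8 ≡ 571^2 = 326041 ≡ 922
s^16 ≡ 922^2 = 850084 ≡ 268
s^32 ≡ 268^2 = 71824 ≡ 1006
s^64 ≡ 1006^2 = 1012036 ≡ 197
s^128 ≡ 197^2 = 38809 ≡ 181
s^256 ≡ 181^2 = 32761 ≡ 571
s^512 ≡ 571^2 = 326041 ≡ 922
887 = 512 + 256 + 64 + 32 + 16 + 4 + 2 + 1, so s^887 ≡ 922·571·197·1006·268·571·181·789 ≡ 932 (mod 1073)
The recovered value 932 does not match the digest 141.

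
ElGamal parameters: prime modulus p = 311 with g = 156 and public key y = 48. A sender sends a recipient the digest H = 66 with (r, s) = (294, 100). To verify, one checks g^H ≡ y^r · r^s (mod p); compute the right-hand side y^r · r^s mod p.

117

48^2 = 2304 ≡ 127
48^4 ≡ 127^2 = 16129 ≡ 268
48^8 ≡ 268^2 = 71824 ≡ 294
48^16 ≡ 294^2 = 86436 ≡ 289
48^32 ≡ 289^2 = 83521 ≡ 173
48^64 ≡ 173^2 = 29929 ≡ 73
48^128 ≡ 73^2 = 5329 ≡ 42
48^256 ≡ 42^2 = 1764 ≡ 209
294 = 256 + 32 + 4 + 2, so 48^294 ≡ 209·173·268·127 ≡ 212 (mod 311)
294^2 = 86436 ≡ 289
294^4 ≡ 289^2 = 83521 ≡ 173
294^8 ≡ 173^2 = 29929 ≡ 73
294^16 ≡ 73^2 = 5329 ≡ 42
294^32 ≡ 42^2 = 1764 ≡ 209
294^64 ≡ 209^2 = 43681 ≡ 141
100 = 64 + 32 + 4, so 294^100 ≡ 141·209·173 ≡ 225 (mod 311)
y^r · r^s ≡ 212·225 = 47700 ≡ 117 (mod 311)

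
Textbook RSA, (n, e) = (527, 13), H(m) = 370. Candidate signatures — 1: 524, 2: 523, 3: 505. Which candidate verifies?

Candidate 1: Squares mod 527: 524^1≡524, 524^2≡9, 524^4≡81, 524^8≡237; 13 = 8 + 4 + 1, so 524^13 ≡ 237·81·524 ≡ 379 (mod 527)
Candidate 2: Squares mod 527: 523^1≡523, 523^2≡16, 523^4≡256, 523^8≡188; 13 = 8 + 4 + 1, so 523^13 ≡ 188·256·523 ≡ 370 (mod 527)
  → matches H(m) = 370
Candidate 3: Squares mod 527: 505^1≡505, 505^2≡484, 505^4≡268, 505^8≡152; 13 = 8 + 4 + 1, so 505^13 ≡ 152·268·505 ≡ 235 (mod 527)

2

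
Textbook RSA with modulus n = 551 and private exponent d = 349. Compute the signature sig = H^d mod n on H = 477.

Squares mod 551: H^1≡477, H^2≡517, H^4≡54, H^8≡161, H^16≡24, H^32≡25, H^64≡74, H^128≡517, H^256≡54
349 = 256 + 64 + 16 + 8 + 4 + 1, so H^349 ≡ 54·74·24·161·54·477 ≡ 299 (mod 551)

299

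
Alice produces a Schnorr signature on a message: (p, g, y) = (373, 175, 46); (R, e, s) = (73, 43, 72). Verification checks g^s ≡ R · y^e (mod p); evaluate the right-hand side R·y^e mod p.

360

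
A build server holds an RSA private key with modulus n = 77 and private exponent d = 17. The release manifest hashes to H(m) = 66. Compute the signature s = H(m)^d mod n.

Squares mod 77: (H(m))^1≡66, (H(m))^2≡44, (H(m))^4≡11, (H(m))^8≡44, (H(m))^16≡11
17 = 16 + 1, so (H(m))^17 ≡ 11·66 ≡ 33 (mod 77)

33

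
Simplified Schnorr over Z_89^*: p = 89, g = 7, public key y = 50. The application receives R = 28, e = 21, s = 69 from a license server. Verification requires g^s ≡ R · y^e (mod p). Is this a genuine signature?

g^s mod p:
Squares mod 89: 7^1≡7, 7^2≡49, 7^4≡87, 7^8≡4, 7^16≡16, 7^32≡78, 7^64≡32
69 = 64 + 4 + 1, so 7^69 ≡ 32·87·7 ≡ 86 (mod 89)
R · y^e mod p:
Squares mod 89: 50^1≡50, 50^2≡8, 50^4≡64, 50^8≡2, 50^16≡4
21 = 16 + 4 + 1, so 50^21 ≡ 4·64·50 ≡ 73 (mod 89)
28·73 = 2044 ≡ 86 (mod 89)
86 ≡ 86 (mod 89); signature holds.

genuine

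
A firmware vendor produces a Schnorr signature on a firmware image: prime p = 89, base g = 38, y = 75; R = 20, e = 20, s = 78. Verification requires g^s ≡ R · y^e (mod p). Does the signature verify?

g^s mod p:
38^78 mod 89 = 18
R · y^e mod p:
75^20 mod 89 = 81
20·81 = 1620 ≡ 18 (mod 89)
18 ≡ 18 (mod 89); signature holds.

verifies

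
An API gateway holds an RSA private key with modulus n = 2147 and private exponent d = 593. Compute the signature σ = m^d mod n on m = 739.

m^2 ≡ 739^2 = 546121 ≡ 783
m^4 ≡ 783^2 = 613089 ≡ 1194
m^8 ≡ 1194^2 = 1425636 ≡ 28
m^16 ≡ 28^2 = 784
m^32 ≡ 784^2 = 614656 ≡ 614
m^64 ≡ 614^2 = 376996 ≡ 1271
m^128 ≡ 1271^2 = 1615441 ≡ 897
m^256 ≡ 897^2 = 804609 ≡ 1631
m^512 ≡ 1631^2 = 2660161 ≡ 28
593 = 512 + 64 + 16 + 1, so m^593 ≡ 28·1271·784·739 ≡ 503 (mod 2147)

503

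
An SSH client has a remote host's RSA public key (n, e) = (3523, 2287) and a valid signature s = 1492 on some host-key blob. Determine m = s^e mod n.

s^2 ≡ 1492^2 = 2226064 ≡ 3051
s^4 ≡ 3051^2 = 9308601 ≡ 835
s^8 ≡ 835^2 = 697225 ≡ 3194
s^16 ≡ 3194^2 = 10201636 ≡ 2551
s^32 ≡ 2551^2 = 6507601 ≡ 620
s^64 ≡ 620^2 = 384400 ≡ 393
s^128 ≡ 393^2 = 154449 ≡ 2960
s^256 ≡ 2960^2 = 8761600 ≡ 3422
s^512 ≡ 3422^2 = 11710084 ≡ 3155
s^1024 ≡ 3155^2 = 9954025 ≡ 1550
s^2048 ≡ 1550^2 = 2402500 ≡ 3337
2287 = 2048 + 128 + 64 + 32 + 8 + 4 + 2 + 1, so s^2287 ≡ 3337·2960·393·620·3194·835·3051·1492 ≡ 257 (mod 3523)

257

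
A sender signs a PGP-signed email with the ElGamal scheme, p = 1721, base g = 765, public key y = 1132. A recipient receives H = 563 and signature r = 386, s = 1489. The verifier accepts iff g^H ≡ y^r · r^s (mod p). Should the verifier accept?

reject

Left side g^H mod p:
765^563 mod 1721 = 664
Right side y^r · r^s mod p:
1132^386 mod 1721 = 1123
386^1489 mod 1721 = 1100
1123·1100 = 1235300 ≡ 1343 (mod 1721)
664 ≠ 1343, so verification fails.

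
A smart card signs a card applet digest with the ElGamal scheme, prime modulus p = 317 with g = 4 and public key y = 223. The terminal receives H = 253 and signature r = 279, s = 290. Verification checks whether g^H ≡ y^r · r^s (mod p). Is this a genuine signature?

forged

Left side g^H mod p:
4^2 = 16
4^4 ≡ 16^2 = 256
4^8 ≡ 256^2 = 65536 ≡ 234
4^16 ≡ 234^2 = 54756 ≡ 232
4^32 ≡ 232^2 = 53824 ≡ 251
4^64 ≡ 251^2 = 63001 ≡ 235
4^128 ≡ 235^2 = 55225 ≡ 67
253 = 128 + 64 + 32 + 16 + 8 + 4 + 1, so 4^253 ≡ 67·235·251·232·234·256·4 ≡ 85 (mod 317)
Right side y^r · r^s mod p:
223^2 = 49729 ≡ 277
223^4 ≡ 277^2 = 76729 ≡ 15
223^8 ≡ 15^2 = 225
223^16 ≡ 225^2 = 50625 ≡ 222
223^32 ≡ 222^2 = 49284 ≡ 149
223^64 ≡ 149^2 = 22201 ≡ 11
223^128 ≡ 11^2 = 121
223^256 ≡ 121^2 = 14641 ≡ 59
279 = 256 + 16 + 4 + 2 + 1, so 223^279 ≡ 59·222·15·277·223 ≡ 227 (mod 317)
279^2 = 77841 ≡ 176
279^4 ≡ 176^2 = 30976 ≡ 227
279^8 ≡ 227^2 = 51529 ≡ 175
279^16 ≡ 175^2 = 30625 ≡ 193
279^32 ≡ 193^2 = 37249 ≡ 160
279^64 ≡ 160^2 = 25600 ≡ 240
279^128 ≡ 240^2 = 57600 ≡ 223
279^256 ≡ 223^2 = 49729 ≡ 277
290 = 256 + 32 + 2, so 279^290 ≡ 277·160·176 ≡ 218 (mod 317)
227·218 = 49486 ≡ 34 (mod 317)
85 ≠ 34, so verification fails.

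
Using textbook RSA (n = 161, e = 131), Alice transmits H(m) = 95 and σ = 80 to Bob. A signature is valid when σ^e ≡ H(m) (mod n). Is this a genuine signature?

forged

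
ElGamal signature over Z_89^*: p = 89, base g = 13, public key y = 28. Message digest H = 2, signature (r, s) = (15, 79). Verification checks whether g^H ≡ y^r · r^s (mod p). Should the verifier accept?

reject

Left side g^H mod p:
Squares mod 89: 13^1≡13, 13^2≡80
13^2 ≡ 80 (mod 89)
Right side y^r · r^s mod p:
Squares mod 89: 28^1≡28, 28^2≡72, 28^4≡22, 28^8≡39
15 = 8 + 4 + 2 + 1, so 28^15 ≡ 39·22·72·28 ≡ 13 (mod 89)
Squares mod 89: 15^1≡15, 15^2≡47, 15^4≡73, 15^8≡78, 15^16≡32, 15^32≡45, 15^64≡67
79 = 64 + 8 + 4 + 2 + 1, so 15^79 ≡ 67·78·73·47·15 ≡ 48 (mod 89)
13·48 = 624 ≡ 1 (mod 89)
80 ≠ 1, so verification fails.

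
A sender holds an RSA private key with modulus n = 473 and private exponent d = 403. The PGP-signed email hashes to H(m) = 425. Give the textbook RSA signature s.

453

(H(m))^2 ≡ 425^2 = 180625 ≡ 412
(H(m))^4 ≡ 412^2 = 169744 ≡ 410
(H(m))^8 ≡ 410^2 = 168100 ≡ 185
(H(m))^16 ≡ 185^2 = 34225 ≡ 169
(H(m))^32 ≡ 169^2 = 28561 ≡ 181
(H(m))^64 ≡ 181^2 = 32761 ≡ 124
(H(m))^128 ≡ 124^2 = 15376 ≡ 240
(H(m))^256 ≡ 240^2 = 57600 ≡ 367
403 = 256 + 128 + 16 + 2 + 1, so (H(m))^403 ≡ 367·240·169·412·425 ≡ 453 (mod 473)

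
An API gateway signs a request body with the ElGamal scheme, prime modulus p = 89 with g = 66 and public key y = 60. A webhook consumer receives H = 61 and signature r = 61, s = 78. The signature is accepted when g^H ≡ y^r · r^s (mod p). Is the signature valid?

invalid

Left side g^H mod p:
66^2 = 4356 ≡ 84
66^4 ≡ 84^2 = 7056 ≡ 25
66^8 ≡ 25^2 = 625 ≡ 2
66^16 ≡ 2^2 = 4
66^32 ≡ 4^2 = 16
61 = 32 + 16 + 8 + 4 + 1, so 66^61 ≡ 16·4·2·25·66 ≡ 3 (mod 89)
Right side y^r · r^s mod p:
60^2 = 3600 ≡ 40
60^4 ≡ 40^2 = 1600 ≡ 87
60^8 ≡ 87^2 = 7569 ≡ 4
60^16 ≡ 4^2 = 16
60^32 ≡ 16^2 = 256 ≡ 78
61 = 32 + 16 + 8 + 4 + 1, so 60^61 ≡ 78·16·4·87·60 ≡ 19 (mod 89)
61^2 = 3721 ≡ 72
61^4 ≡ 72^2 = 5184 ≡ 22
61^8 ≡ 22^2 = 484 ≡ 39
61^16 ≡ 39^2 = 1521 ≡ 8
61^32 ≡ 8^2 = 64
61^64 ≡ 64^2 = 4096 ≡ 2
78 = 64 + 8 + 4 + 2, so 61^78 ≡ 2·39·22·72 ≡ 20 (mod 89)
19·20 = 380 ≡ 24 (mod 89)
3 ≠ 24, so verification fails.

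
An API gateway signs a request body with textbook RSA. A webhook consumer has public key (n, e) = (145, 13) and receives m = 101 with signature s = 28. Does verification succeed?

fails

Squares mod 145: s^1≡28, s^2≡59, s^4≡1, s^8≡1
13 = 8 + 4 + 1, so s^13 ≡ 1·1·28 ≡ 28 (mod 145)
The recovered value 28 does not match the digest 101.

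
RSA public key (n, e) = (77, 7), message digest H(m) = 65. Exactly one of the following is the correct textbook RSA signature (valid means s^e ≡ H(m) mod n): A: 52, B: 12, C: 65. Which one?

C

Candidate A: Squares mod 77: 52^1≡52, 52^2≡9, 52^4≡4; 7 = 4 + 2 + 1, so 52^7 ≡ 4·9·52 ≡ 24 (mod 77)
Candidate B: Squares mod 77: 12^1≡12, 12^2≡67, 12^4≡23; 7 = 4 + 2 + 1, so 12^7 ≡ 23·67·12 ≡ 12 (mod 77)
Candidate C: Squares mod 77: 65^1≡65, 65^2≡67, 65^4≡23; 7 = 4 + 2 + 1, so 65^7 ≡ 23·67·65 ≡ 65 (mod 77)
  → matches H(m) = 65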